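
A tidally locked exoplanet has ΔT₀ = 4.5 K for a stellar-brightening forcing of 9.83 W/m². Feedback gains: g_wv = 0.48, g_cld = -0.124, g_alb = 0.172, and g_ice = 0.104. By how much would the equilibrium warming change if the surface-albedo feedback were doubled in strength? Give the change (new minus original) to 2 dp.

Original: g = 0.632, ΔT = 4.5/(1−0.632) = 12.2283 K.
With doubled surface-albedo: g' = 0.804, ΔT' = 4.5/(1−0.804) = 22.9592 K.
Change = 22.9592 − 12.2283 = 10.73 K.

10.73 K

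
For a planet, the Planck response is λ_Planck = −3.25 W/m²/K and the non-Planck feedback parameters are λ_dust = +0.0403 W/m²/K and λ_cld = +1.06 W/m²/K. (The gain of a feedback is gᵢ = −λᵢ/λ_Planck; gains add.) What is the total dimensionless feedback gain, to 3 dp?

0.339

Convert to gains: g_dust = 0.0403/3.25 = 0.0124; g_cld = 1.06/3.25 = 0.3262.
Total gain g = 0.3386.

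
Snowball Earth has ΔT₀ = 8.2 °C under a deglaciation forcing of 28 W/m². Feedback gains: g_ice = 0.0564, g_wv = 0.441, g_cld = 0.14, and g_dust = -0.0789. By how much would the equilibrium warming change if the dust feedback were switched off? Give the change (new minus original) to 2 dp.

4.04 °C

Original: g = 0.5585, ΔT = 8.2/(1−0.5585) = 18.5730 °C.
Without dust: g' = 0.6374, ΔT' = 8.2/(1−0.6374) = 22.6145 °C.
Change = 22.6145 − 18.5730 = 4.04 °C.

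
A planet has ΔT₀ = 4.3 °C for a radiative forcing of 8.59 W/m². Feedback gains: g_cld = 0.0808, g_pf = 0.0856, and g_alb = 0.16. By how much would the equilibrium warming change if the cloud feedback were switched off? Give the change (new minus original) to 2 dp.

Original: g = 0.3264, ΔT = 4.3/(1−0.3264) = 6.3836 °C.
Without cloud: g' = 0.2456, ΔT' = 4.3/(1−0.2456) = 5.6999 °C.
Change = 5.6999 − 6.3836 = -0.68 °C.

-0.68 °C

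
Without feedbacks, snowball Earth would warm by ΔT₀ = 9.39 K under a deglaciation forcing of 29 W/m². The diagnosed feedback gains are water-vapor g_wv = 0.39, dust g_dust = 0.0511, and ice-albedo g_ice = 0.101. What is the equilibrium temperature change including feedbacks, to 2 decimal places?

20.51 K

Total gain g = 0.39 + 0.0511 + 0.101 = 0.5421.
Amplification A = 1/(1 − 0.5421) = 2.184.
ΔT = 9.39 × 2.184 = 20.51 K.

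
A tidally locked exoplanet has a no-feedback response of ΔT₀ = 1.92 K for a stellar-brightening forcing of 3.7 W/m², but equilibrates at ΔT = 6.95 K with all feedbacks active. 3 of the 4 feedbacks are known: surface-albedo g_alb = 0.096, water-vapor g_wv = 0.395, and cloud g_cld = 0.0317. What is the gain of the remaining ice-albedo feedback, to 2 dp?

0.20

Amplification A = ΔT/ΔT₀ = 6.95/1.92 = 3.62.
Total gain g = 1 − 1/A = 1 − 1/3.62 = 0.7238.
Known gains sum to 0.096 + 0.395 + 0.0317 = 0.5227.
g_ice = 0.7238 − 0.5227 = 0.20.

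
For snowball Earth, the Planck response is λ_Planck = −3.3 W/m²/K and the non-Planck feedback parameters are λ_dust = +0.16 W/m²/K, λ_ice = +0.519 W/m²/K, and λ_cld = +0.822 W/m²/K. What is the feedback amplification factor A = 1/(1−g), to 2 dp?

1.83

Convert to gains: g_dust = 0.16/3.3 = 0.04848; g_ice = 0.519/3.3 = 0.1573; g_cld = 0.822/3.3 = 0.2491.
Total gain g = 0.45488.
A = 1/(1 − 0.45488) = 1.83.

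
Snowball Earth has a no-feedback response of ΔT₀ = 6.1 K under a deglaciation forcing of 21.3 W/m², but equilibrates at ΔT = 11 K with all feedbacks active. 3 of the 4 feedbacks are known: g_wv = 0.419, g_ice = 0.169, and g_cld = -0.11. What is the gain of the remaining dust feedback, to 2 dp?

-0.03

Amplification A = ΔT/ΔT₀ = 11/6.1 = 1.803.
Total gain g = 1 − 1/A = 1 − 1/1.803 = 0.4454.
Known gains sum to 0.419 + 0.169 − 0.11 = 0.478.
g_dust = 0.4454 − 0.478 = -0.03.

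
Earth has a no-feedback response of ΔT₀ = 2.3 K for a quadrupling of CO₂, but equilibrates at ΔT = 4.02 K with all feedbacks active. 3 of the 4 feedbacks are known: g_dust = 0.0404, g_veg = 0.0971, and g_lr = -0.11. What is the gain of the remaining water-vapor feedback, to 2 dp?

0.40

Amplification A = ΔT/ΔT₀ = 4.02/2.3 = 1.748.
Total gain g = 1 − 1/A = 1 − 1/1.748 = 0.4279.
Known gains sum to 0.0404 + 0.0971 − 0.11 = 0.0275.
g_wv = 0.4279 − 0.0275 = 0.40.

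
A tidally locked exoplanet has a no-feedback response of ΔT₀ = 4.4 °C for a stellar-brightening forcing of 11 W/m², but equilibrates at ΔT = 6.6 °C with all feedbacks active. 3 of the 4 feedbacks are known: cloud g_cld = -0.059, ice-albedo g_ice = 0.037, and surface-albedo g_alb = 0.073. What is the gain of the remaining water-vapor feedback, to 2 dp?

0.28

Amplification A = ΔT/ΔT₀ = 6.6/4.4 = 1.5.
Total gain g = 1 − 1/A = 1 − 1/1.5 = 0.3333.
Known gains sum to -0.059 + 0.037 + 0.073 = 0.051.
g_wv = 0.3333 − 0.051 = 0.28.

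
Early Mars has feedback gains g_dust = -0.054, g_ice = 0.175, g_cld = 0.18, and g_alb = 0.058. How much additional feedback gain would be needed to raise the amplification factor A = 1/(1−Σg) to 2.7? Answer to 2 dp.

Current total gain = 0.359.
Target gain for A = 2.7: g* = 1 − 1/2.7 = 0.6296.
Additional gain needed = 0.6296 − 0.359 = 0.27.

0.27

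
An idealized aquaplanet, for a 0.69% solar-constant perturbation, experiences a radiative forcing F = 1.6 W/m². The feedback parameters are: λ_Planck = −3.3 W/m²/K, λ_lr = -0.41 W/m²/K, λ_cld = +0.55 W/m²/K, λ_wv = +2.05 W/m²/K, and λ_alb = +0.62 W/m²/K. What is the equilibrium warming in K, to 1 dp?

3.3 K

Net feedback parameter λ = (−3.3) + (-0.41) + (+0.55) + (+2.05) + (+0.62) = -0.49 W/m²/K.
ΔT = −F/λ = −1.6/(-0.49) = 3.3 K.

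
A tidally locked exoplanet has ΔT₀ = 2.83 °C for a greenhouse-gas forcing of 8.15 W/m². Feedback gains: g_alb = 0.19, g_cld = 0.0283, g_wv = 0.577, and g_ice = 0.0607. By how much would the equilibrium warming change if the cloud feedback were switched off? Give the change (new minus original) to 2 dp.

Original: g = 0.856, ΔT = 2.83/(1−0.856) = 19.6528 °C.
Without cloud: g' = 0.8277, ΔT' = 2.83/(1−0.8277) = 16.4248 °C.
Change = 16.4248 − 19.6528 = -3.23 °C.

-3.23 °C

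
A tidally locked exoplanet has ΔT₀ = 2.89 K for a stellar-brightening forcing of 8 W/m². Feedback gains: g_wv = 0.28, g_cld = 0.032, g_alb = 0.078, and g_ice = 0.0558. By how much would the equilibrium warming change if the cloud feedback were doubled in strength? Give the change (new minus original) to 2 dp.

Original: g = 0.4458, ΔT = 2.89/(1−0.4458) = 5.2147 K.
With doubled cloud: g' = 0.4778, ΔT' = 2.89/(1−0.4778) = 5.5343 K.
Change = 5.5343 − 5.2147 = 0.32 K.

0.32 K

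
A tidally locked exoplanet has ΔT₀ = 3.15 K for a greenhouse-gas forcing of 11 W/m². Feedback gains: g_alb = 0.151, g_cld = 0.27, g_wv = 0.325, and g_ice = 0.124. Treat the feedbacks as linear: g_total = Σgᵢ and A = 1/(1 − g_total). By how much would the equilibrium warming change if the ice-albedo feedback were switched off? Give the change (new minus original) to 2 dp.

-11.83 K

Original: g = 0.87, ΔT = 3.15/(1−0.87) = 24.2308 K.
Without ice-albedo: g' = 0.746, ΔT' = 3.15/(1−0.746) = 12.4016 K.
Change = 12.4016 − 24.2308 = -11.83 K.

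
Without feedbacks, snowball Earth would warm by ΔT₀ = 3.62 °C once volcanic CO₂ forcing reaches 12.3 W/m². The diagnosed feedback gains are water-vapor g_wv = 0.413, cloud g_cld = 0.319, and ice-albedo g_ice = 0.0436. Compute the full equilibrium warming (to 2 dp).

Total gain g = 0.413 + 0.319 + 0.0436 = 0.7756.
Amplification A = 1/(1 − 0.7756) = 4.456.
ΔT = 3.62 × 4.456 = 16.13 °C.

16.13 °C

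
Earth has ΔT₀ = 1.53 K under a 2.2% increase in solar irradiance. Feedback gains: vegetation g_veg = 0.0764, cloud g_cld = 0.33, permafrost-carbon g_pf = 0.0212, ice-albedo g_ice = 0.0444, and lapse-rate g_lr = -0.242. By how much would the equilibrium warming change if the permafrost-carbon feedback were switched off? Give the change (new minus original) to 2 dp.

Original: g = 0.23, ΔT = 1.53/(1−0.23) = 1.9870 K.
Without permafrost-carbon: g' = 0.2088, ΔT' = 1.53/(1−0.2088) = 1.9338 K.
Change = 1.9338 − 1.9870 = -0.05 K.

-0.05 K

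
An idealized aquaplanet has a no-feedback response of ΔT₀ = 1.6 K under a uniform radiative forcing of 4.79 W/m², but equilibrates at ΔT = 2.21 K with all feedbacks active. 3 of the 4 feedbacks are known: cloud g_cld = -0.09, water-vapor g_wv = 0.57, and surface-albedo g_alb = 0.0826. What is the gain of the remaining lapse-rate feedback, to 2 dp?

-0.29

Amplification A = ΔT/ΔT₀ = 2.21/1.6 = 1.381.
Total gain g = 1 − 1/A = 1 − 1/1.381 = 0.2759.
Known gains sum to -0.09 + 0.57 + 0.0826 = 0.5626.
g_lr = 0.2759 − 0.5626 = -0.29.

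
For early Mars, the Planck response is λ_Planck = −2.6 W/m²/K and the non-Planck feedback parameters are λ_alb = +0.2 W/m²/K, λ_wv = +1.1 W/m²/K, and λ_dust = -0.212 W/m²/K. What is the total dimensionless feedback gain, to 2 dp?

Convert to gains: g_alb = 0.2/2.6 = 0.07692; g_wv = 1.1/2.6 = 0.4231; g_dust = -0.212/2.6 = -0.08154.
Total gain g = 0.41848.

0.42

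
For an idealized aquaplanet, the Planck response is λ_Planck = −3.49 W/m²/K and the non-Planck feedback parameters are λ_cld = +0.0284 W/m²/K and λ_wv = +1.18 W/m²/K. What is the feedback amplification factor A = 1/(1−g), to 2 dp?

1.53

Convert to gains: g_cld = 0.0284/3.49 = 0.008138; g_wv = 1.18/3.49 = 0.3381.
Total gain g = 0.346238.
A = 1/(1 − 0.346238) = 1.53.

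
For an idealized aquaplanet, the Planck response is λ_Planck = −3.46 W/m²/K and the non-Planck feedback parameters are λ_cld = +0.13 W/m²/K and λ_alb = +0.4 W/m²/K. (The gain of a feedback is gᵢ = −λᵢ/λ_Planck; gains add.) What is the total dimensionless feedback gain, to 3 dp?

0.153

Convert to gains: g_cld = 0.13/3.46 = 0.03757; g_alb = 0.4/3.46 = 0.1156.
Total gain g = 0.15317.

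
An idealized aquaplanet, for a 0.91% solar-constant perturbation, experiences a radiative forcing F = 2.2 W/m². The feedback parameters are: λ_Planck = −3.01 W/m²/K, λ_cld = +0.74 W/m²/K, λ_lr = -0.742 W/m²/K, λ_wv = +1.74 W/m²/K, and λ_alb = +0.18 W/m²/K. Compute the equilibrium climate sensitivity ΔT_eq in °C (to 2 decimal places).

Net feedback parameter λ = (−3.01) + (+0.74) + (-0.742) + (+1.74) + (+0.18) = -1.092 W/m²/K.
ΔT = −F/λ = −2.2/(-1.092) = 2.01 °C.

2.01 °C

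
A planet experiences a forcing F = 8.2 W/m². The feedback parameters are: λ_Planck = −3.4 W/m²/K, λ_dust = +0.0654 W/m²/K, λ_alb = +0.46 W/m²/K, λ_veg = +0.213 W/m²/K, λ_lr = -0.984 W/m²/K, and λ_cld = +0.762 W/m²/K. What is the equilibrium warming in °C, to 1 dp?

Net feedback parameter λ = (−3.4) + (+0.0654) + (+0.46) + (+0.213) + (-0.984) + (+0.762) = -2.8836 W/m²/K.
ΔT = −F/λ = −8.2/(-2.8836) = 2.8 °C.

2.8 °C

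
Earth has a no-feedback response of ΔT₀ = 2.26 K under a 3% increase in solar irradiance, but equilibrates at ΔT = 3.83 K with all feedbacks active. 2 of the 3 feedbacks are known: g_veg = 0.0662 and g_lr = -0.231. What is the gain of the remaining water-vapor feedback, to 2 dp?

0.57

Amplification A = ΔT/ΔT₀ = 3.83/2.26 = 1.695.
Total gain g = 1 − 1/A = 1 − 1/1.695 = 0.41.
Known gains sum to 0.0662 − 0.231 = -0.1648.
g_wv = 0.41 + 0.1648 = 0.57.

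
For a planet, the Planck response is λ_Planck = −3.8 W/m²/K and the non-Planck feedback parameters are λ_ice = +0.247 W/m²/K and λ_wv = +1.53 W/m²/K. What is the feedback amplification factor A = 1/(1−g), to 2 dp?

Convert to gains: g_ice = 0.247/3.8 = 0.065; g_wv = 1.53/3.8 = 0.4026.
Total gain g = 0.4676.
A = 1/(1 − 0.4676) = 1.88.

1.88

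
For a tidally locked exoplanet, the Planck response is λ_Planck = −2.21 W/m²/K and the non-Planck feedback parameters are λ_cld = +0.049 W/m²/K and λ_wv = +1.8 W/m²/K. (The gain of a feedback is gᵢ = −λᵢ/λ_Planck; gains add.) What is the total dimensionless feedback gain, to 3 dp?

0.837

Convert to gains: g_cld = 0.049/2.21 = 0.02217; g_wv = 1.8/2.21 = 0.8145.
Total gain g = 0.83667.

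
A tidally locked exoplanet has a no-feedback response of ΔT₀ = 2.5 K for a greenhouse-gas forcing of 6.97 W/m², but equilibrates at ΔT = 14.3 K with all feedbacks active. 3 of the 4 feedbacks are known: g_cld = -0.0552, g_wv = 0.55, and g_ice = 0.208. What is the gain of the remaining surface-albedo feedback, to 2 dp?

0.12

Amplification A = ΔT/ΔT₀ = 14.3/2.5 = 5.72.
Total gain g = 1 − 1/A = 1 − 1/5.72 = 0.8252.
Known gains sum to -0.0552 + 0.55 + 0.208 = 0.7028.
g_alb = 0.8252 − 0.7028 = 0.12.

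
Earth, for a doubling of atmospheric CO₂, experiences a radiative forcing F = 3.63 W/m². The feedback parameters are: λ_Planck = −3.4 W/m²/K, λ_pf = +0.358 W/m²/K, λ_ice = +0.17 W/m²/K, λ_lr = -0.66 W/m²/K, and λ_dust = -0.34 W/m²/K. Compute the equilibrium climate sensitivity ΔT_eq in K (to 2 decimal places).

0.94 K

Net feedback parameter λ = (−3.4) + (+0.358) + (+0.17) + (-0.66) + (-0.34) = -3.872 W/m²/K.
ΔT = −F/λ = −3.63/(-3.872) = 0.94 K.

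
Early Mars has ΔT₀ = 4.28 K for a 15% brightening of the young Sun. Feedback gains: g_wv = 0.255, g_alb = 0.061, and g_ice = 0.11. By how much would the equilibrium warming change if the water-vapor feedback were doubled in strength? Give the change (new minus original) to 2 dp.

Original: g = 0.426, ΔT = 4.28/(1−0.426) = 7.4564 K.
With doubled water-vapor: g' = 0.681, ΔT' = 4.28/(1−0.681) = 13.4169 K.
Change = 13.4169 − 7.4564 = 5.96 K.

5.96 K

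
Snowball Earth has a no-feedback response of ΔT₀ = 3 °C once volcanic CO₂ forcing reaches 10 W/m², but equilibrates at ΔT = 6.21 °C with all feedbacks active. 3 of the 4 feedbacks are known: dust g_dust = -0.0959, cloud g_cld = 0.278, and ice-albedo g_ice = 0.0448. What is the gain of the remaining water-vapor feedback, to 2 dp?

Amplification A = ΔT/ΔT₀ = 6.21/3 = 2.07.
Total gain g = 1 − 1/A = 1 − 1/2.07 = 0.5169.
Known gains sum to -0.0959 + 0.278 + 0.0448 = 0.2269.
g_wv = 0.5169 − 0.2269 = 0.29.

0.29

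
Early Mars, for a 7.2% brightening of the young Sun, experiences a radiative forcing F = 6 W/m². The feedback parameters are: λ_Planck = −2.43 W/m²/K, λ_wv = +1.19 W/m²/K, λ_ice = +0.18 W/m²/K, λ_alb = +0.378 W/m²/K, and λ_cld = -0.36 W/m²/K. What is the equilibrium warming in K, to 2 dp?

Net feedback parameter λ = (−2.43) + (+1.19) + (+0.18) + (+0.378) + (-0.36) = -1.042 W/m²/K.
ΔT = −F/λ = −6/(-1.042) = 5.76 K.

5.76 K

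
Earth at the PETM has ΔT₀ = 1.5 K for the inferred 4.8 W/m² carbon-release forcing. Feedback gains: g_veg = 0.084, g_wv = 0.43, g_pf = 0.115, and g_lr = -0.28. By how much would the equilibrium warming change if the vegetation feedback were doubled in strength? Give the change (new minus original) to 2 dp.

Original: g = 0.349, ΔT = 1.5/(1−0.349) = 2.3041 K.
With doubled vegetation: g' = 0.433, ΔT' = 1.5/(1−0.433) = 2.6455 K.
Change = 2.6455 − 2.3041 = 0.34 K.

0.34 K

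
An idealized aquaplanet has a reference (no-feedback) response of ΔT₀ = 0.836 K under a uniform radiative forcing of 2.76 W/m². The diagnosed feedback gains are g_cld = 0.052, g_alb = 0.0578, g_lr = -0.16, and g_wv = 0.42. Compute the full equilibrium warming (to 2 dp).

1.33 K

Total gain g = 0.052 + 0.0578 − 0.16 + 0.42 = 0.3698.
Amplification A = 1/(1 − 0.3698) = 1.587.
ΔT = 0.836 × 1.587 = 1.33 K.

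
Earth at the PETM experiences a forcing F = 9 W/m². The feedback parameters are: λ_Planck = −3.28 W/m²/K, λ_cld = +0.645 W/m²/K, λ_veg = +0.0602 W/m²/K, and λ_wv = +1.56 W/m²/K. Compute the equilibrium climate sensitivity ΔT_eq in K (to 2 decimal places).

Net feedback parameter λ = (−3.28) + (+0.645) + (+0.0602) + (+1.56) = -1.0148 W/m²/K.
ΔT = −F/λ = −9/(-1.0148) = 8.87 K.

8.87 K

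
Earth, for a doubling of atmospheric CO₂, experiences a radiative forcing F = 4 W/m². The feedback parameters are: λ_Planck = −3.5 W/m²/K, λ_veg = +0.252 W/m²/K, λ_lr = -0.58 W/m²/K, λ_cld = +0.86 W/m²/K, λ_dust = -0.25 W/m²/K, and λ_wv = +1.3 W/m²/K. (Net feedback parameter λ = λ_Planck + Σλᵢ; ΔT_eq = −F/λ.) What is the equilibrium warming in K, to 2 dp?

Net feedback parameter λ = (−3.5) + (+0.252) + (-0.58) + (+0.86) + (-0.25) + (+1.3) = -1.918 W/m²/K.
ΔT = −F/λ = −4/(-1.918) = 2.09 K.

2.09 K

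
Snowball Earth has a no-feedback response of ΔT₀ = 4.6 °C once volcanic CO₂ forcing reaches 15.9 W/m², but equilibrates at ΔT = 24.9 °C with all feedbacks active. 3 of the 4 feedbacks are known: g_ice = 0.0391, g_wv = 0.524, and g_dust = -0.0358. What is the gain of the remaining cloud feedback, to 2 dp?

0.29

Amplification A = ΔT/ΔT₀ = 24.9/4.6 = 5.413.
Total gain g = 1 − 1/A = 1 − 1/5.413 = 0.8153.
Known gains sum to 0.0391 + 0.524 − 0.0358 = 0.5273.
g_cld = 0.8153 − 0.5273 = 0.29.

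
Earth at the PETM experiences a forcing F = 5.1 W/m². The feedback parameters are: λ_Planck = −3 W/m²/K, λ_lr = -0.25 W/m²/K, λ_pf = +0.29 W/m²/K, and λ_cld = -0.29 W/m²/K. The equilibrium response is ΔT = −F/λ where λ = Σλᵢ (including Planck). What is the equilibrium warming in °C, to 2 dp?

1.57 °C

Net feedback parameter λ = (−3) + (-0.25) + (+0.29) + (-0.29) = -3.25 W/m²/K.
ΔT = −F/λ = −5.1/(-3.25) = 1.57 °C.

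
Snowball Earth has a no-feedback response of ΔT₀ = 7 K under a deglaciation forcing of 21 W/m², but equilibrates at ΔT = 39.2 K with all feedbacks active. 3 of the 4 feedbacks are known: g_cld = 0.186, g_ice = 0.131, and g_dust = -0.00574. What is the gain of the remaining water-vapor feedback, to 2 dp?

0.51

Amplification A = ΔT/ΔT₀ = 39.2/7 = 5.6.
Total gain g = 1 − 1/A = 1 − 1/5.6 = 0.8214.
Known gains sum to 0.186 + 0.131 − 0.00574 = 0.31126.
g_wv = 0.8214 − 0.31126 = 0.51.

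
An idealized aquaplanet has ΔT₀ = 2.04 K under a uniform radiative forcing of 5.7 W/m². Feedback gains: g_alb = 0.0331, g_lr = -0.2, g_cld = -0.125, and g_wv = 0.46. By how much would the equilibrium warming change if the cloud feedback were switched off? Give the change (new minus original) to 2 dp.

0.43 K

Original: g = 0.1681, ΔT = 2.04/(1−0.1681) = 2.4522 K.
Without cloud: g' = 0.2931, ΔT' = 2.04/(1−0.2931) = 2.8858 K.
Change = 2.8858 − 2.4522 = 0.43 K.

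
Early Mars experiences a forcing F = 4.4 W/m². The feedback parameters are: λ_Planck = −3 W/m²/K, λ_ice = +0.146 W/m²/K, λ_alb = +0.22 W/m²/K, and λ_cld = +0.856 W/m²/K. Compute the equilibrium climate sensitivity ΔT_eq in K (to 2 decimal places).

2.47 K

Net feedback parameter λ = (−3) + (+0.146) + (+0.22) + (+0.856) = -1.778 W/m²/K.
ΔT = −F/λ = −4.4/(-1.778) = 2.47 K.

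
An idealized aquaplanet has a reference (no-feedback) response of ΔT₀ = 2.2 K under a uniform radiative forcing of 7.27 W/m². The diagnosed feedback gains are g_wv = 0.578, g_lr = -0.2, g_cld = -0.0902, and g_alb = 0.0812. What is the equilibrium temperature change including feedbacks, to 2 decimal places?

3.49 K

Total gain g = 0.578 − 0.2 − 0.0902 + 0.0812 = 0.369.
Amplification A = 1/(1 − 0.369) = 1.585.
ΔT = 2.2 × 1.585 = 3.49 K.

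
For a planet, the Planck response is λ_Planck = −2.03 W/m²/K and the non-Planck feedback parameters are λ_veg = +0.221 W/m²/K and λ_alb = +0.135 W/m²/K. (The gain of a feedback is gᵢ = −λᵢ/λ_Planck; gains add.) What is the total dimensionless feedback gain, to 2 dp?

Convert to gains: g_veg = 0.221/2.03 = 0.1089; g_alb = 0.135/2.03 = 0.0665.
Total gain g = 0.1754.

0.18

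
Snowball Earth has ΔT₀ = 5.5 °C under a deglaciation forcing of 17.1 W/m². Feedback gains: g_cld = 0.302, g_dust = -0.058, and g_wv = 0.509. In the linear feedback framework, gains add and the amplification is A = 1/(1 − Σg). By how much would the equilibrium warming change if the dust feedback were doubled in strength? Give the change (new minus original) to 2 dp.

Original: g = 0.753, ΔT = 5.5/(1−0.753) = 22.2672 °C.
With doubled dust: g' = 0.695, ΔT' = 5.5/(1−0.695) = 18.0328 °C.
Change = 18.0328 − 22.2672 = -4.23 °C.

-4.23 °C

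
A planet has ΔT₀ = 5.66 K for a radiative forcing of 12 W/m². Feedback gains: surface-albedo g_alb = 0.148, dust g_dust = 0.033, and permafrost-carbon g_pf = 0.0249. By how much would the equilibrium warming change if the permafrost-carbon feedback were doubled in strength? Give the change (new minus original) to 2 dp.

0.23 K

Original: g = 0.2059, ΔT = 5.66/(1−0.2059) = 7.1276 K.
With doubled permafrost-carbon: g' = 0.2308, ΔT' = 5.66/(1−0.2308) = 7.3583 K.
Change = 7.3583 − 7.1276 = 0.23 K.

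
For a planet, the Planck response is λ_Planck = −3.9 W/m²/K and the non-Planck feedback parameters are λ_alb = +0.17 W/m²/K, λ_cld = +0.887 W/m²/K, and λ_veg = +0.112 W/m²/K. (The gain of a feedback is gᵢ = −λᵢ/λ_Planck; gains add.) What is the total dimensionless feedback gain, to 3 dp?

0.300

Convert to gains: g_alb = 0.17/3.9 = 0.04359; g_cld = 0.887/3.9 = 0.2274; g_veg = 0.112/3.9 = 0.02872.
Total gain g = 0.29971.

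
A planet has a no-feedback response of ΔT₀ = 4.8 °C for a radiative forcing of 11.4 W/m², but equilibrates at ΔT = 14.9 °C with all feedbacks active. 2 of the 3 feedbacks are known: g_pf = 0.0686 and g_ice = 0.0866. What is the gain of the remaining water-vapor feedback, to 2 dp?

0.52

Amplification A = ΔT/ΔT₀ = 14.9/4.8 = 3.104.
Total gain g = 1 − 1/A = 1 − 1/3.104 = 0.6778.
Known gains sum to 0.0686 + 0.0866 = 0.1552.
g_wv = 0.6778 − 0.1552 = 0.52.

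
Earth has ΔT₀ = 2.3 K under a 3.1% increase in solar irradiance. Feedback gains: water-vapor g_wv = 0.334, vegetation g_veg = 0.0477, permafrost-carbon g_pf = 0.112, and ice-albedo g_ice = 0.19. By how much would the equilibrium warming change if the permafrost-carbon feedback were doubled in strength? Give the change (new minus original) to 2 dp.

3.99 K

Original: g = 0.6837, ΔT = 2.3/(1−0.6837) = 7.2716 K.
With doubled permafrost-carbon: g' = 0.7957, ΔT' = 2.3/(1−0.7957) = 11.2580 K.
Change = 11.2580 − 7.2716 = 3.99 K.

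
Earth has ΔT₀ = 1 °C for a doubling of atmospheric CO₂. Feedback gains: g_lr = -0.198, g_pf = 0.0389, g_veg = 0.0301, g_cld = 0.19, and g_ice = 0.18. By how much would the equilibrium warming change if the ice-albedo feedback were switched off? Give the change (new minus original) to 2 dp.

-0.25 °C

Original: g = 0.241, ΔT = 1/(1−0.241) = 1.3175 °C.
Without ice-albedo: g' = 0.061, ΔT' = 1/(1−0.061) = 1.0650 °C.
Change = 1.0650 − 1.3175 = -0.25 °C.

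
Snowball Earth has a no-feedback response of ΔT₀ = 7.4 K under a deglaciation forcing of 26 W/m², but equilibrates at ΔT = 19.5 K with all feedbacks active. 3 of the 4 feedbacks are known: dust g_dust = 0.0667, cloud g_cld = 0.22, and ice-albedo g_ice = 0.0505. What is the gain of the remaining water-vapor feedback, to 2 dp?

0.28

Amplification A = ΔT/ΔT₀ = 19.5/7.4 = 2.635.
Total gain g = 1 − 1/A = 1 − 1/2.635 = 0.6205.
Known gains sum to 0.0667 + 0.22 + 0.0505 = 0.3372.
g_wv = 0.6205 − 0.3372 = 0.28.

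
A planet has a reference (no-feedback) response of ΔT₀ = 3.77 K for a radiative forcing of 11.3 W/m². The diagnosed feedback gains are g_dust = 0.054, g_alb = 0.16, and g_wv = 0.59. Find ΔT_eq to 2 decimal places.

Total gain g = 0.054 + 0.16 + 0.59 = 0.804.
Amplification A = 1/(1 − 0.804) = 5.102.
ΔT = 3.77 × 5.102 = 19.23 K.

19.23 K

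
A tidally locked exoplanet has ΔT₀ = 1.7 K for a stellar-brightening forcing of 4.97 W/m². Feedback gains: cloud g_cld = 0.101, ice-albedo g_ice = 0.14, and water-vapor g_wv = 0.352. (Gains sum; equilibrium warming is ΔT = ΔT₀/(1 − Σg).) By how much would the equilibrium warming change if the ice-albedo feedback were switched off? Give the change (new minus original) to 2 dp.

Original: g = 0.593, ΔT = 1.7/(1−0.593) = 4.1769 K.
Without ice-albedo: g' = 0.453, ΔT' = 1.7/(1−0.453) = 3.1079 K.
Change = 3.1079 − 4.1769 = -1.07 K.

-1.07 K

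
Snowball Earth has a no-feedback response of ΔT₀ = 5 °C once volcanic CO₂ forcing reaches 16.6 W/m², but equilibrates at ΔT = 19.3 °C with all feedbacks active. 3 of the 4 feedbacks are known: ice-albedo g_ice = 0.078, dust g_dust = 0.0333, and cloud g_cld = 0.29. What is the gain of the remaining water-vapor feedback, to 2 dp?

Amplification A = ΔT/ΔT₀ = 19.3/5 = 3.86.
Total gain g = 1 − 1/A = 1 − 1/3.86 = 0.7409.
Known gains sum to 0.078 + 0.0333 + 0.29 = 0.4013.
g_wv = 0.7409 − 0.4013 = 0.34.

0.34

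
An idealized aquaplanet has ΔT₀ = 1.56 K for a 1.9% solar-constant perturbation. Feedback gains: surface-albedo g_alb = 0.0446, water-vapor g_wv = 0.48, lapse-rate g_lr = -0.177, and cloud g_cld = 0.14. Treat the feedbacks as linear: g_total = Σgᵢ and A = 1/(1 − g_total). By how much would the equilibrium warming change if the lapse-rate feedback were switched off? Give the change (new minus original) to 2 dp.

Original: g = 0.4876, ΔT = 1.56/(1−0.4876) = 3.0445 K.
Without lapse-rate: g' = 0.6646, ΔT' = 1.56/(1−0.6646) = 4.6512 K.
Change = 4.6512 − 3.0445 = 1.61 K.

1.61 K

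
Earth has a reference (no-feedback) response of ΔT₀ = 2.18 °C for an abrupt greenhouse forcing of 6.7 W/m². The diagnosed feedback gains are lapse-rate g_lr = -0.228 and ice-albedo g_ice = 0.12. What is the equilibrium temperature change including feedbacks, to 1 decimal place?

Total gain g = -0.228 + 0.12 = -0.108.
Amplification A = 1/(1 + 0.108) = 0.9025.
ΔT = 2.18 × 0.9025 = 2.0 °C.

2.0 °C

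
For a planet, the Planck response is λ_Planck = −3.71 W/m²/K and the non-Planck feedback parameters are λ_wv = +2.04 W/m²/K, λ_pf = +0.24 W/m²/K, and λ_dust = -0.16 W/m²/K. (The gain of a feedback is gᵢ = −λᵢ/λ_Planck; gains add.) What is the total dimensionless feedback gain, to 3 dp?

Convert to gains: g_wv = 2.04/3.71 = 0.5499; g_pf = 0.24/3.71 = 0.06469; g_dust = -0.16/3.71 = -0.04313.
Total gain g = 0.57146.

0.571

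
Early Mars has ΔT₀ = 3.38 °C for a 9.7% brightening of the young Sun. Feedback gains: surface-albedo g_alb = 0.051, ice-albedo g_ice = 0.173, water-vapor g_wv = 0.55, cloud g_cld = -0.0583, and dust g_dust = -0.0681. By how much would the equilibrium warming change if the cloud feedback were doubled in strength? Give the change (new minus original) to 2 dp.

-1.36 °C

Original: g = 0.6476, ΔT = 3.38/(1−0.6476) = 9.5914 °C.
With doubled cloud: g' = 0.5893, ΔT' = 3.38/(1−0.5893) = 8.2299 °C.
Change = 8.2299 − 9.5914 = -1.36 °C.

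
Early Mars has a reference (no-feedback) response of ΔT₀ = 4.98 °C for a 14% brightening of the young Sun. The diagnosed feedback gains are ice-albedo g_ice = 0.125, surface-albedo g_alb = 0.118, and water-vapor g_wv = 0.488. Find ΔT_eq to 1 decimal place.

18.5 °C

Total gain g = 0.125 + 0.118 + 0.488 = 0.731.
Amplification A = 1/(1 − 0.731) = 3.717.
ΔT = 4.98 × 3.717 = 18.5 °C.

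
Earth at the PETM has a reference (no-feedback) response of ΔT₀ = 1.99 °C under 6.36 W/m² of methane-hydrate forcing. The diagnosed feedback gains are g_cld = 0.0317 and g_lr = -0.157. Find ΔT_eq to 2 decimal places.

Total gain g = 0.0317 − 0.157 = -0.1253.
Amplification A = 1/(1 + 0.1253) = 0.8887.
ΔT = 1.99 × 0.8887 = 1.77 °C.

1.77 °C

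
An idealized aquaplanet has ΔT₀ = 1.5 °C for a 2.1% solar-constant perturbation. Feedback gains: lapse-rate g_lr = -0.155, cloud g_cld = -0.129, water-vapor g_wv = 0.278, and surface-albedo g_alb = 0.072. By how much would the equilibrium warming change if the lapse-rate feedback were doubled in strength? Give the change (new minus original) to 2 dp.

-0.23 °C

Original: g = 0.066, ΔT = 1.5/(1−0.066) = 1.6060 °C.
With doubled lapse-rate: g' = -0.089, ΔT' = 1.5/(1+0.089) = 1.3774 °C.
Change = 1.3774 − 1.6060 = -0.23 °C.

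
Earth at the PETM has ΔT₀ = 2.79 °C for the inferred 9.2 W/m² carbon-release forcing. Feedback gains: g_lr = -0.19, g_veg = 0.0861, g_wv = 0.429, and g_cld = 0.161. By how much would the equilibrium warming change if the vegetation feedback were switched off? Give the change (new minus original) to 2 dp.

Original: g = 0.4861, ΔT = 2.79/(1−0.4861) = 5.4291 °C.
Without vegetation: g' = 0.4, ΔT' = 2.79/(1−0.4) = 4.6500 °C.
Change = 4.6500 − 5.4291 = -0.78 °C.

-0.78 °C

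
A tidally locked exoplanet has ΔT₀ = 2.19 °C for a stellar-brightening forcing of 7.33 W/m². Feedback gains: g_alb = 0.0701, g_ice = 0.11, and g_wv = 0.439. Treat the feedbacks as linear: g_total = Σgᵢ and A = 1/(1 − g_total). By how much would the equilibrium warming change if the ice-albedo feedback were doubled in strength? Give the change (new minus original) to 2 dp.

Original: g = 0.6191, ΔT = 2.19/(1−0.6191) = 5.7495 °C.
With doubled ice-albedo: g' = 0.7291, ΔT' = 2.19/(1−0.7291) = 8.0842 °C.
Change = 8.0842 − 5.7495 = 2.33 °C.

2.33 °C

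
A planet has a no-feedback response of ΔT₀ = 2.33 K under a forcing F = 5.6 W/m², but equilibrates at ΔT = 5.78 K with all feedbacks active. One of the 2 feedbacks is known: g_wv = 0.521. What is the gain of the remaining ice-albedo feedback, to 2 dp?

0.08

Amplification A = ΔT/ΔT₀ = 5.78/2.33 = 2.481.
Total gain g = 1 − 1/A = 1 − 1/2.481 = 0.5969.
The known gain is 0.521.
g_ice = 0.5969 − 0.521 = 0.08.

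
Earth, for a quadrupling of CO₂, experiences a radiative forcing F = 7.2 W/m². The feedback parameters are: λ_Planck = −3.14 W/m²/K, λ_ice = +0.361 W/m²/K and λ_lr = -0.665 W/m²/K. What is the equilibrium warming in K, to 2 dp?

2.09 K

Net feedback parameter λ = (−3.14) + (+0.361) + (-0.665) = -3.444 W/m²/K.
ΔT = −F/λ = −7.2/(-3.444) = 2.09 K.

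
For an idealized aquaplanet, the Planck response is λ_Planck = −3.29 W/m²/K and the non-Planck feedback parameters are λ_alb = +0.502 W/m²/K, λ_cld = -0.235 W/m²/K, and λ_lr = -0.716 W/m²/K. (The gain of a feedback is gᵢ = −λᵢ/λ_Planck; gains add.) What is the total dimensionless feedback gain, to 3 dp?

-0.136

Convert to gains: g_alb = 0.502/3.29 = 0.1526; g_cld = -0.235/3.29 = -0.07143; g_lr = -0.716/3.29 = -0.2176.
Total gain g = -0.13643.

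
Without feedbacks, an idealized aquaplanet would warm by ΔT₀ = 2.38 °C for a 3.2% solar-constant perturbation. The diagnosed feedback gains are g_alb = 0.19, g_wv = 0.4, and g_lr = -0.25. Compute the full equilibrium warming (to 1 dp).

Total gain g = 0.19 + 0.4 − 0.25 = 0.34.
Amplification A = 1/(1 − 0.34) = 1.515.
ΔT = 2.38 × 1.515 = 3.6 °C.

3.6 °C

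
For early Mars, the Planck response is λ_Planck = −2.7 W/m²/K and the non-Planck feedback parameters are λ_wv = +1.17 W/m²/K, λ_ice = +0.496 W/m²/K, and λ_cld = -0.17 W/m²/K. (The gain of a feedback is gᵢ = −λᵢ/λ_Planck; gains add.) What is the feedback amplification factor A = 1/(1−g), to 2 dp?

2.24

Convert to gains: g_wv = 1.17/2.7 = 0.4333; g_ice = 0.496/2.7 = 0.1837; g_cld = -0.17/2.7 = -0.06296.
Total gain g = 0.55404.
A = 1/(1 − 0.55404) = 2.24.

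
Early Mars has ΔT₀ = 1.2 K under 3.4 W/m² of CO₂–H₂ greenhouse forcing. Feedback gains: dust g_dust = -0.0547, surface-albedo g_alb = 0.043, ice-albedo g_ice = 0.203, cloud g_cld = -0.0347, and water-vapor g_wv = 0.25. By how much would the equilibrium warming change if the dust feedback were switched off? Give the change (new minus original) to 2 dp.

Original: g = 0.4066, ΔT = 1.2/(1−0.4066) = 2.0222 K.
Without dust: g' = 0.4613, ΔT' = 1.2/(1−0.4613) = 2.2276 K.
Change = 2.2276 − 2.0222 = 0.21 K.

0.21 K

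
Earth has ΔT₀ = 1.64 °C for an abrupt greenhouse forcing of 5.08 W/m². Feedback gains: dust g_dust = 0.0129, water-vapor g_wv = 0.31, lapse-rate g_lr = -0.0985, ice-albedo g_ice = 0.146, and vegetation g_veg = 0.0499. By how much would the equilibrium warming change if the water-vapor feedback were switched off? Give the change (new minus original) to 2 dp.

Original: g = 0.4203, ΔT = 1.64/(1−0.4203) = 2.8290 °C.
Without water-vapor: g' = 0.1103, ΔT' = 1.64/(1−0.1103) = 1.8433 °C.
Change = 1.8433 − 2.8290 = -0.99 °C.

-0.99 °C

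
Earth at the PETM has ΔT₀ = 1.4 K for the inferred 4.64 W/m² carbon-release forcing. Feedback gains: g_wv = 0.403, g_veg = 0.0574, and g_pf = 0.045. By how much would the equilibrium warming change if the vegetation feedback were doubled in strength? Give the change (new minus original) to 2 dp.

0.37 K

Original: g = 0.5054, ΔT = 1.4/(1−0.5054) = 2.8306 K.
With doubled vegetation: g' = 0.5628, ΔT' = 1.4/(1−0.5628) = 3.2022 K.
Change = 3.2022 − 2.8306 = 0.37 K.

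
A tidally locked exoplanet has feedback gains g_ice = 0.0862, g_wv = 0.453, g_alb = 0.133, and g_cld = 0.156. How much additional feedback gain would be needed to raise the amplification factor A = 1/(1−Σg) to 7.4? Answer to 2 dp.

0.04

Current total gain = 0.8282.
Target gain for A = 7.4: g* = 1 − 1/7.4 = 0.8649.
Additional gain needed = 0.8649 − 0.8282 = 0.04.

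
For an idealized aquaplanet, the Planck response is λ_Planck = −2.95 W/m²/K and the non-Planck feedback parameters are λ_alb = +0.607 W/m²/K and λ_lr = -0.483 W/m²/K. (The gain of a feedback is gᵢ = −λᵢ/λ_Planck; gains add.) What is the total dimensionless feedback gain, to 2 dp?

Convert to gains: g_alb = 0.607/2.95 = 0.2058; g_lr = -0.483/2.95 = -0.1637.
Total gain g = 0.0421.

0.04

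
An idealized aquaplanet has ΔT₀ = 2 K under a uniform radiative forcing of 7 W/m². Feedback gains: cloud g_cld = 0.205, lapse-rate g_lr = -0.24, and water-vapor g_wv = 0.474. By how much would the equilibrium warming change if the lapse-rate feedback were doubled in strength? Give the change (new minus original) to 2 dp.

-1.07 K

Original: g = 0.439, ΔT = 2/(1−0.439) = 3.5651 K.
With doubled lapse-rate: g' = 0.199, ΔT' = 2/(1−0.199) = 2.4969 K.
Change = 2.4969 − 3.5651 = -1.07 K.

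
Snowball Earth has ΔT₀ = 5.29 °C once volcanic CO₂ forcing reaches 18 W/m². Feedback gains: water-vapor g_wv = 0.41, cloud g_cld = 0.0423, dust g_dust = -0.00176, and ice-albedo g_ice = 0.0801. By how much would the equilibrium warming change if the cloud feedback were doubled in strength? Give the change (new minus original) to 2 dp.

Original: g = 0.53064, ΔT = 5.29/(1−0.53064) = 11.2707 °C.
With doubled cloud: g' = 0.57294, ΔT' = 5.29/(1−0.57294) = 12.3870 °C.
Change = 12.3870 − 11.2707 = 1.12 °C.

1.12 °C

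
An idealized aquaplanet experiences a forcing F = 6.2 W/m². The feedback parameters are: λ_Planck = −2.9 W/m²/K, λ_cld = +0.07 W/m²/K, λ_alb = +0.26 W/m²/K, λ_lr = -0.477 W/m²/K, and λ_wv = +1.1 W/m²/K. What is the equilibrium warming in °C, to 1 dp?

Net feedback parameter λ = (−2.9) + (+0.07) + (+0.26) + (-0.477) + (+1.1) = -1.947 W/m²/K.
ΔT = −F/λ = −6.2/(-1.947) = 3.2 °C.

3.2 °C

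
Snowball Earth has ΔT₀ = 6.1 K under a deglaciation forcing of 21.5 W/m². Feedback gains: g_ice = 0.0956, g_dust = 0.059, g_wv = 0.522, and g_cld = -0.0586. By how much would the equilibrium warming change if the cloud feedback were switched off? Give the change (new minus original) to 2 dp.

Original: g = 0.618, ΔT = 6.1/(1−0.618) = 15.9686 K.
Without cloud: g' = 0.6766, ΔT' = 6.1/(1−0.6766) = 18.8621 K.
Change = 18.8621 − 15.9686 = 2.89 K.

2.89 K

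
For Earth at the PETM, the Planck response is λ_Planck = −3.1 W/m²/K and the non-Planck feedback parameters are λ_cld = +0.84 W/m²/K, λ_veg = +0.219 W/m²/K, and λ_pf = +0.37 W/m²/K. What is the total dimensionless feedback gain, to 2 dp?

0.46

Convert to gains: g_cld = 0.84/3.1 = 0.271; g_veg = 0.219/3.1 = 0.07065; g_pf = 0.37/3.1 = 0.1194.
Total gain g = 0.46105.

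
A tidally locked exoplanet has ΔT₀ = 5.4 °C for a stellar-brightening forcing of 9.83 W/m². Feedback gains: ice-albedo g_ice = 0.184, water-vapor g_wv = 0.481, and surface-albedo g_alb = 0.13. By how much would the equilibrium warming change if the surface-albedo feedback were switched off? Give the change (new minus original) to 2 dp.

-10.22 °C

Original: g = 0.795, ΔT = 5.4/(1−0.795) = 26.3415 °C.
Without surface-albedo: g' = 0.665, ΔT' = 5.4/(1−0.665) = 16.1194 °C.
Change = 16.1194 − 26.3415 = -10.22 °C.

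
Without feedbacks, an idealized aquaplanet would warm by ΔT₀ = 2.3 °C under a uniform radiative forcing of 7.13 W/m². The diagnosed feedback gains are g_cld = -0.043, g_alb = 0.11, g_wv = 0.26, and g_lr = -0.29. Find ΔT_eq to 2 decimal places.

2.39 °C

Total gain g = -0.043 + 0.11 + 0.26 − 0.29 = 0.037.
Amplification A = 1/(1 − 0.037) = 1.038.
ΔT = 2.3 × 1.038 = 2.39 °C.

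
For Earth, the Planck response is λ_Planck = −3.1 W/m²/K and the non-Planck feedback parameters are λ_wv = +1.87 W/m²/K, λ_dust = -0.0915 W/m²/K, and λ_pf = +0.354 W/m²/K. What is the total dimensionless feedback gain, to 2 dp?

0.69

Convert to gains: g_wv = 1.87/3.1 = 0.6032; g_dust = -0.0915/3.1 = -0.02952; g_pf = 0.354/3.1 = 0.1142.
Total gain g = 0.68788.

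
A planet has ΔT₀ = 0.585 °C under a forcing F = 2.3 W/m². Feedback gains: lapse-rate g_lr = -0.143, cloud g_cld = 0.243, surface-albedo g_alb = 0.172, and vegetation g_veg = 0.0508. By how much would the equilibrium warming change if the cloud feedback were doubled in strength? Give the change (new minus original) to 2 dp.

0.48 °C

Original: g = 0.3228, ΔT = 0.585/(1−0.3228) = 0.8639 °C.
With doubled cloud: g' = 0.5658, ΔT' = 0.585/(1−0.5658) = 1.3473 °C.
Change = 1.3473 − 0.8639 = 0.48 °C.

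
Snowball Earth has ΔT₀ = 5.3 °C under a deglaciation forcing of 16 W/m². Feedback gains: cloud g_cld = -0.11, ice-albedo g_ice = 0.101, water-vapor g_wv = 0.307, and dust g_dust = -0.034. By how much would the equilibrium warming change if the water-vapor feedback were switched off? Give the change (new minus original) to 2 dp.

-2.12 °C

Original: g = 0.264, ΔT = 5.3/(1−0.264) = 7.2011 °C.
Without water-vapor: g' = -0.043, ΔT' = 5.3/(1+0.043) = 5.0815 °C.
Change = 5.0815 − 7.2011 = -2.12 °C.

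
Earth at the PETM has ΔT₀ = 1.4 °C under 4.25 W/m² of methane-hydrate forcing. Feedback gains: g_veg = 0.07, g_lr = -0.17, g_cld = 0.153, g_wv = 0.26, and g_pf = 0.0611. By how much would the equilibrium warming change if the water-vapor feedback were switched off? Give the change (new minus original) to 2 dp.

-0.66 °C

Original: g = 0.3741, ΔT = 1.4/(1−0.3741) = 2.2368 °C.
Without water-vapor: g' = 0.1141, ΔT' = 1.4/(1−0.1141) = 1.5803 °C.
Change = 1.5803 − 2.2368 = -0.66 °C.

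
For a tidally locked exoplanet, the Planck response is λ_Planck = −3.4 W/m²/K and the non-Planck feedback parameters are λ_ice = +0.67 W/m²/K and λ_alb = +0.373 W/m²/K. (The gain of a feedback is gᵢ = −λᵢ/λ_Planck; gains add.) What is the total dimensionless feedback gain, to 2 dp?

0.31

Convert to gains: g_ice = 0.67/3.4 = 0.1971; g_alb = 0.373/3.4 = 0.1097.
Total gain g = 0.3068.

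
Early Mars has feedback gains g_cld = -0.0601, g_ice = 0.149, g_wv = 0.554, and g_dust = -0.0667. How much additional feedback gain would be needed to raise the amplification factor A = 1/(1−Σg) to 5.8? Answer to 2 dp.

0.25

Current total gain = 0.5762.
Target gain for A = 5.8: g* = 1 − 1/5.8 = 0.8276.
Additional gain needed = 0.8276 − 0.5762 = 0.25.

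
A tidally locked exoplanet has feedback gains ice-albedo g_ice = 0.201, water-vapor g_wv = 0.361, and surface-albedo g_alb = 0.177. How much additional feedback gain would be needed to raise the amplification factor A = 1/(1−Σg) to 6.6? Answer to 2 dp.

Current total gain = 0.739.
Target gain for A = 6.6: g* = 1 − 1/6.6 = 0.8485.
Additional gain needed = 0.8485 − 0.739 = 0.11.

0.11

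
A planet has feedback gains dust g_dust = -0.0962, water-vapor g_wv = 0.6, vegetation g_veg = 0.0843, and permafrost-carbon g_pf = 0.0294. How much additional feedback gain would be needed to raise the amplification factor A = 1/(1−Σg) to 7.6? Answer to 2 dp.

Current total gain = 0.6175.
Target gain for A = 7.6: g* = 1 − 1/7.6 = 0.8684.
Additional gain needed = 0.8684 − 0.6175 = 0.25.

0.25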